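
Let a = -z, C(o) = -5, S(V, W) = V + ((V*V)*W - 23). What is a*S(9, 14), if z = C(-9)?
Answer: 5600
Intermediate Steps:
S(V, W) = -23 + V + W*V**2 (S(V, W) = V + (V**2*W - 23) = V + (W*V**2 - 23) = V + (-23 + W*V**2) = -23 + V + W*V**2)
z = -5
a = 5 (a = -1*(-5) = 5)
a*S(9, 14) = 5*(-23 + 9 + 14*9**2) = 5*(-23 + 9 + 14*81) = 5*(-23 + 9 + 1134) = 5*1120 = 5600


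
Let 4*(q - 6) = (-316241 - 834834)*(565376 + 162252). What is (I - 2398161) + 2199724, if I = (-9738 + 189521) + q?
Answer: -209388618673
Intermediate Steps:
q = -209388600019 (q = 6 + ((-316241 - 834834)*(565376 + 162252))/4 = 6 + (-1151075*727628)/4 = 6 + (¼)*(-837554400100) = 6 - 209388600025 = -209388600019)
I = -209388420236 (I = (-9738 + 189521) - 209388600019 = 179783 - 209388600019 = -209388420236)
(I - 2398161) + 2199724 = (-209388420236 - 2398161) + 2199724 = -209390818397 + 2199724 = -209388618673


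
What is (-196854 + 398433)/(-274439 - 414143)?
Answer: -201579/688582 ≈ -0.29275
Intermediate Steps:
(-196854 + 398433)/(-274439 - 414143) = 201579/(-688582) = 201579*(-1/688582) = -201579/688582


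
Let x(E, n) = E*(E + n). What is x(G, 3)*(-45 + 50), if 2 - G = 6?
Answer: 20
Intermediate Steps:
G = -4 (G = 2 - 1*6 = 2 - 6 = -4)
x(G, 3)*(-45 + 50) = (-4*(-4 + 3))*(-45 + 50) = -4*(-1)*5 = 4*5 = 20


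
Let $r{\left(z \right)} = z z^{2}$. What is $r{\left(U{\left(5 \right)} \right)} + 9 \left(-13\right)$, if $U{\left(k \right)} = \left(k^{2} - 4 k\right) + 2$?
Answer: $226$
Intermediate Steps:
$U{\left(k \right)} = 2 + k^{2} - 4 k$
$r{\left(z \right)} = z^{3}$
$r{\left(U{\left(5 \right)} \right)} + 9 \left(-13\right) = \left(2 + 5^{2} - 20\right)^{3} + 9 \left(-13\right) = \left(2 + 25 - 20\right)^{3} - 117 = 7^{3} - 117 = 343 - 117 = 226$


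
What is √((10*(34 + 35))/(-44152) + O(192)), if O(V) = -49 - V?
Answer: I*√29364728059/11038 ≈ 15.525*I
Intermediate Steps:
√((10*(34 + 35))/(-44152) + O(192)) = √((10*(34 + 35))/(-44152) + (-49 - 1*192)) = √((10*69)*(-1/44152) + (-49 - 192)) = √(690*(-1/44152) - 241) = √(-345/22076 - 241) = √(-5320661/22076) = I*√29364728059/11038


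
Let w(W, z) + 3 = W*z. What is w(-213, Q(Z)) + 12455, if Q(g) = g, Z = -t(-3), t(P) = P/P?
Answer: 12665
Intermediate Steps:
t(P) = 1
Z = -1 (Z = -1*1 = -1)
w(W, z) = -3 + W*z
w(-213, Q(Z)) + 12455 = (-3 - 213*(-1)) + 12455 = (-3 + 213) + 12455 = 210 + 12455 = 12665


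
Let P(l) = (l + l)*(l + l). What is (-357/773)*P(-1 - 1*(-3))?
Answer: -5712/773 ≈ -7.3894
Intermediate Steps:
P(l) = 4*l² (P(l) = (2*l)*(2*l) = 4*l²)
(-357/773)*P(-1 - 1*(-3)) = (-357/773)*(4*(-1 - 1*(-3))²) = (-357*1/773)*(4*(-1 + 3)²) = -1428*2²/773 = -1428*4/773 = -357/773*16 = -5712/773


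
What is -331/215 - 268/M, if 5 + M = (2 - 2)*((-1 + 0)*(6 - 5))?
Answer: 11193/215 ≈ 52.060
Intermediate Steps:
M = -5 (M = -5 + (2 - 2)*((-1 + 0)*(6 - 5)) = -5 + 0*(-1*1) = -5 + 0*(-1) = -5 + 0 = -5)
-331/215 - 268/M = -331/215 - 268/(-5) = -331*1/215 - 268*(-⅕) = -331/215 + 268/5 = 11193/215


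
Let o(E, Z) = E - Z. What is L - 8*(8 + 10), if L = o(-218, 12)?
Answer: -374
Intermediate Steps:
L = -230 (L = -218 - 1*12 = -218 - 12 = -230)
L - 8*(8 + 10) = -230 - 8*(8 + 10) = -230 - 8*18 = -230 - 1*144 = -230 - 144 = -374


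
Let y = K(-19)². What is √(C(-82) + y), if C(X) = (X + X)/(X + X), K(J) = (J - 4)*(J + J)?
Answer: √763877 ≈ 874.00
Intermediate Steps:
K(J) = 2*J*(-4 + J) (K(J) = (-4 + J)*(2*J) = 2*J*(-4 + J))
y = 763876 (y = (2*(-19)*(-4 - 19))² = (2*(-19)*(-23))² = 874² = 763876)
C(X) = 1 (C(X) = (2*X)/((2*X)) = (2*X)*(1/(2*X)) = 1)
√(C(-82) + y) = √(1 + 763876) = √763877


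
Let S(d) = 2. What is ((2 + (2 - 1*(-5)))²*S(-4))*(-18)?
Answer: -2916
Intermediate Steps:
((2 + (2 - 1*(-5)))²*S(-4))*(-18) = ((2 + (2 - 1*(-5)))²*2)*(-18) = ((2 + (2 + 5))²*2)*(-18) = ((2 + 7)²*2)*(-18) = (9²*2)*(-18) = (81*2)*(-18) = 162*(-18) = -2916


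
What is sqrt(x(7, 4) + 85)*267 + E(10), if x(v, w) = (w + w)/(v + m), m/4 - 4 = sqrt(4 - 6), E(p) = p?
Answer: 10 + 267*sqrt((1963 + 340*I*sqrt(2))/(23 + 4*I*sqrt(2))) ≈ 2476.4 - 1.1658*I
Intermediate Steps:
m = 16 + 4*I*sqrt(2) (m = 16 + 4*sqrt(4 - 6) = 16 + 4*sqrt(-2) = 16 + 4*(I*sqrt(2)) = 16 + 4*I*sqrt(2) ≈ 16.0 + 5.6569*I)
x(v, w) = 2*w/(16 + v + 4*I*sqrt(2)) (x(v, w) = (w + w)/(v + (16 + 4*I*sqrt(2))) = (2*w)/(16 + v + 4*I*sqrt(2)) = 2*w/(16 + v + 4*I*sqrt(2)))
sqrt(x(7, 4) + 85)*267 + E(10) = sqrt(2*4/(16 + 7 + 4*I*sqrt(2)) + 85)*267 + 10 = sqrt(2*4/(23 + 4*I*sqrt(2)) + 85)*267 + 10 = sqrt(8/(23 + 4*I*sqrt(2)) + 85)*267 + 10 = sqrt(85 + 8/(23 + 4*I*sqrt(2)))*267 + 10 = 267*sqrt(85 + 8/(23 + 4*I*sqrt(2))) + 10 = 10 + 267*sqrt(85 + 8/(23 + 4*I*sqrt(2)))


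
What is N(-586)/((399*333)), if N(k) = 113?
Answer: 113/132867 ≈ 0.00085047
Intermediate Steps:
N(-586)/((399*333)) = 113/((399*333)) = 113/132867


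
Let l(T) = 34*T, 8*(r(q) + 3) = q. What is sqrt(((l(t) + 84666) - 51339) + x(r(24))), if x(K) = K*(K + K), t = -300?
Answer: sqrt(23127) ≈ 152.08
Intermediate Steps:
r(q) = -3 + q/8
x(K) = 2*K**2 (x(K) = K*(2*K) = 2*K**2)
sqrt(((l(t) + 84666) - 51339) + x(r(24))) = sqrt(((34*(-300) + 84666) - 51339) + 2*(-3 + (1/8)*24)**2) = sqrt(((-10200 + 84666) - 51339) + 2*(-3 + 3)**2) = sqrt((74466 - 51339) + 2*0**2) = sqrt(23127 + 2*0) = sqrt(23127 + 0) = sqrt(23127)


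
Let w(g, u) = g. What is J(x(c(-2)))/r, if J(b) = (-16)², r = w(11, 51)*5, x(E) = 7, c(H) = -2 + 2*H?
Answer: 256/55 ≈ 4.6545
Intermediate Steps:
r = 55 (r = 11*5 = 55)
J(b) = 256
J(x(c(-2)))/r = 256/55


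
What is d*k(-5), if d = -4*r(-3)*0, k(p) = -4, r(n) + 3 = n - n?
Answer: 0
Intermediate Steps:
r(n) = -3 (r(n) = -3 + (n - n) = -3 + 0 = -3)
d = 0 (d = -4*(-3)*0 = 12*0 = 0)
d*k(-5) = 0*(-4) = 0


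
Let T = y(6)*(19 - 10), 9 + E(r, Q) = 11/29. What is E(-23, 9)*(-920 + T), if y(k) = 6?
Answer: 216500/29 ≈ 7465.5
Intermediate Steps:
E(r, Q) = -250/29 (E(r, Q) = -9 + 11/29 = -250/29)
T = 54 (T = 6*(19 - 10) = 6*9 = 54)
E(-23, 9)*(-920 + T) = -250*(-920 + 54)/29 = -250/29*(-866) = 216500/29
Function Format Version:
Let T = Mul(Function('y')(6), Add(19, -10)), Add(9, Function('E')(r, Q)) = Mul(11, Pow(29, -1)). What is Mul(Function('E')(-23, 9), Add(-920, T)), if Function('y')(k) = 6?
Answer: Rational(216500, 29) ≈ 7465.5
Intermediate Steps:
Function('E')(r, Q) = Rational(-250, 29) (Function('E')(r, Q) = Add(-9, Mul(11, Pow(29, -1))) = Add(-9, Mul(11, Rational(1, 29))) = Add(-9, Rational(11, 29)) = Rational(-250, 29))
T = 54 (T = Mul(6, Add(19, -10)) = Mul(6, 9) = 54)
Mul(Function('E')(-23, 9), Add(-920, T)) = Mul(Rational(-250, 29), Add(-920, 54)) = Mul(Rational(-250, 29), -866) = Rational(216500, 29)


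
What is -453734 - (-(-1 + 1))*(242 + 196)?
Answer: -453734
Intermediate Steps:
-453734 - (-(-1 + 1))*(242 + 196) = -453734 - (-1*0)*438 = -453734 - 0*438 = -453734 - 1*0 = -453734 + 0 = -453734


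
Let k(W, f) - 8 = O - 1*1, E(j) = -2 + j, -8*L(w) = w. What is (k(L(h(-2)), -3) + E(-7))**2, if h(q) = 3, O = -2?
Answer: 16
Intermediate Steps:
L(w) = -w/8
k(W, f) = 5 (k(W, f) = 8 + (-2 - 1*1) = 8 + (-2 - 1) = 8 - 3 = 5)
(k(L(h(-2)), -3) + E(-7))**2 = (5 + (-2 - 7))**2 = (5 - 9)**2 = (-4)**2 = 16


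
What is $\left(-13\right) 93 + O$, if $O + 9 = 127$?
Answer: $-1091$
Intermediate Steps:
$O = 118$ ($O = -9 + 127 = 118$)
$\left(-13\right) 93 + O = \left(-13\right) 93 + 118 = -1209 + 118 = -1091$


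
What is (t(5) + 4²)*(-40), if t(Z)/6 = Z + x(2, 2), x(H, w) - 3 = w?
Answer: -3040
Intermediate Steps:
x(H, w) = 3 + w
t(Z) = 30 + 6*Z (t(Z) = 6*(Z + (3 + 2)) = 6*(Z + 5) = 6*(5 + Z) = 30 + 6*Z)
(t(5) + 4²)*(-40) = ((30 + 6*5) + 4²)*(-40) = ((30 + 30) + 16)*(-40) = (60 + 16)*(-40) = 76*(-40) = -3040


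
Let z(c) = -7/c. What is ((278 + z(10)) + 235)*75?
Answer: 76845/2 ≈ 38423.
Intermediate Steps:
((278 + z(10)) + 235)*75 = ((278 - 7/10) + 235)*75 = (2773/10 + 235)*75 = (5123/10)*75 = 76845/2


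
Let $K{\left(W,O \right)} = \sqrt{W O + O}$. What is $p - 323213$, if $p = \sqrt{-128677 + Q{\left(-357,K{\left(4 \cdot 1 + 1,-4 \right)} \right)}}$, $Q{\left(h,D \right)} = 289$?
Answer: $-323213 + 2 i \sqrt{32097} \approx -3.2321 \cdot 10^{5} + 358.31 i$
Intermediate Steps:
$K{\left(W,O \right)} = \sqrt{O + O W}$ ($K{\left(W,O \right)} = \sqrt{O W + O} = \sqrt{O + O W}$)
$p = 2 i \sqrt{32097}$ ($p = \sqrt{-128677 + 289} = \sqrt{-128388} = 2 i \sqrt{32097} \approx 358.31 i$)
$p - 323213 = 2 i \sqrt{32097} - 323213 = -323213 + 2 i \sqrt{32097}$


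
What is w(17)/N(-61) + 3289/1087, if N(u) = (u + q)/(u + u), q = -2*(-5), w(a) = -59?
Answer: -7656487/55437 ≈ -138.11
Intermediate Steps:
q = 10
N(u) = (10 + u)/(2*u) (N(u) = (u + 10)/(u + u) = (10 + u)/((2*u)) = (10 + u)*(1/(2*u)) = (10 + u)/(2*u))
w(17)/N(-61) + 3289/1087 = -59*(-122/(10 - 61)) + 3289/1087 = -59/((1/2)*(-1/61)*(-51)) + 3289*(1/1087) = -59/51/122 + 3289/1087 = -59*122/51 + 3289/1087 = -7198/51 + 3289/1087 = -7656487/55437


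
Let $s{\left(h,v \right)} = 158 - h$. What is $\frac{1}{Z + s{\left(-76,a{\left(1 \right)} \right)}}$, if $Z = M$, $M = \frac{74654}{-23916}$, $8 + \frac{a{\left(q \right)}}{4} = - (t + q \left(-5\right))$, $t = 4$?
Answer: $\frac{11958}{2760845} \approx 0.0043313$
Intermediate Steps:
$a{\left(q \right)} = -48 + 20 q$ ($a{\left(q \right)} = -32 + 4 \left(- (4 + q \left(-5\right))\right) = -32 + 4 \left(- (4 - 5 q)\right) = -32 + 4 \left(-4 + 5 q\right) = -32 + \left(-16 + 20 q\right) = -48 + 20 q$)
$M = - \frac{37327}{11958}$ ($M = 74654 \left(- \frac{1}{23916}\right) = - \frac{37327}{11958} \approx -3.1215$)
$Z = - \frac{37327}{11958} \approx -3.1215$
$\frac{1}{Z + s{\left(-76,a{\left(1 \right)} \right)}} = \frac{1}{- \frac{37327}{11958} + \left(158 - -76\right)} = \frac{1}{- \frac{37327}{11958} + \left(158 + 76\right)} = \frac{1}{- \frac{37327}{11958} + 234} = \frac{1}{\frac{2760845}{11958}} = \frac{11958}{2760845}$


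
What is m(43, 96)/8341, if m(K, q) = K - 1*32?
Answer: 11/8341 ≈ 0.0013188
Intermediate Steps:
m(K, q) = -32 + K (m(K, q) = K - 32 = -32 + K)
m(43, 96)/8341 = (-32 + 43)/8341 = 11*(1/8341) = 11/8341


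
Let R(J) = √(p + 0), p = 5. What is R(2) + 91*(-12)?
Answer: -1092 + √5 ≈ -1089.8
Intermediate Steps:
R(J) = √5 (R(J) = √(5 + 0) = √5)
R(2) + 91*(-12) = √5 + 91*(-12) = √5 - 1092 = -1092 + √5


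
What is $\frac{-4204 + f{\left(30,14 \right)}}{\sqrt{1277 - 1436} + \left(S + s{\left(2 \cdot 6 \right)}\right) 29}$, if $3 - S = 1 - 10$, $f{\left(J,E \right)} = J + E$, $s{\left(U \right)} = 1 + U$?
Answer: $- \frac{377000}{65723} + \frac{520 i \sqrt{159}}{65723} \approx -5.7362 + 0.099766 i$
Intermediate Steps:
$f{\left(J,E \right)} = E + J$
$S = 12$ ($S = 3 - \left(1 - 10\right) = 3 - -9 = 3 + 9 = 12$)
$\frac{-4204 + f{\left(30,14 \right)}}{\sqrt{1277 - 1436} + \left(S + s{\left(2 \cdot 6 \right)}\right) 29} = \frac{-4204 + \left(14 + 30\right)}{\sqrt{1277 - 1436} + \left(12 + \left(1 + 2 \cdot 6\right)\right) 29} = \frac{-4204 + 44}{\sqrt{-159} + \left(12 + \left(1 + 12\right)\right) 29} = - \frac{4160}{i \sqrt{159} + \left(12 + 13\right) 29} = - \frac{4160}{i \sqrt{159} + 25 \cdot 29} = - \frac{4160}{i \sqrt{159} + 725} = - \frac{4160}{725 + i \sqrt{159}}$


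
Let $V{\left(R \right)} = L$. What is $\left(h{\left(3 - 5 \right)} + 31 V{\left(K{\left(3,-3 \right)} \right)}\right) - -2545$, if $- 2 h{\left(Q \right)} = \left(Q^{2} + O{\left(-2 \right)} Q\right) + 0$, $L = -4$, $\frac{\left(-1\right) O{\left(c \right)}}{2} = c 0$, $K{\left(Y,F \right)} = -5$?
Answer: $2419$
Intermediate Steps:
$O{\left(c \right)} = 0$ ($O{\left(c \right)} = - 2 c 0 = \left(-2\right) 0 = 0$)
$h{\left(Q \right)} = - \frac{Q^{2}}{2}$ ($h{\left(Q \right)} = - \frac{\left(Q^{2} + 0 Q\right) + 0}{2} = - \frac{\left(Q^{2} + 0\right) + 0}{2} = - \frac{Q^{2} + 0}{2} = - \frac{Q^{2}}{2}$)
$V{\left(R \right)} = -4$
$\left(h{\left(3 - 5 \right)} + 31 V{\left(K{\left(3,-3 \right)} \right)}\right) - -2545 = \left(- \frac{\left(3 - 5\right)^{2}}{2} + 31 \left(-4\right)\right) - -2545 = \left(- \frac{\left(3 - 5\right)^{2}}{2} - 124\right) + 2545 = \left(- \frac{\left(-2\right)^{2}}{2} - 124\right) + 2545 = \left(\left(- \frac{1}{2}\right) 4 - 124\right) + 2545 = \left(-2 - 124\right) + 2545 = -126 + 2545 = 2419$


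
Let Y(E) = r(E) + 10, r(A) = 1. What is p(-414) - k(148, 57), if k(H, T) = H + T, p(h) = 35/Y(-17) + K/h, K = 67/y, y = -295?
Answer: -271127863/1343430 ≈ -201.82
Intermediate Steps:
K = -67/295 (K = 67/(-295) = 67*(-1/295) = -67/295 ≈ -0.22712)
Y(E) = 11 (Y(E) = 1 + 10 = 11)
p(h) = 35/11 - 67/(295*h)
p(-414) - k(148, 57) = (1/3245)*(-737 + 10325*(-414))/(-414) - (148 + 57) = (1/3245)*(-1/414)*(-737 - 4274550) - 1*205 = (1/3245)*(-1/414)*(-4275287) - 205 = 4275287/1343430 - 205 = -271127863/1343430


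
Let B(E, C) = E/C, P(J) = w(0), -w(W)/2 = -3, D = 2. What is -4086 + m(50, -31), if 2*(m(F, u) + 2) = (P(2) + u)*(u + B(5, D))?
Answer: -14927/4 ≈ -3731.8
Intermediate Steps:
w(W) = 6 (w(W) = -2*(-3) = 6)
P(J) = 6
m(F, u) = -2 + (6 + u)*(5/2 + u)/2 (m(F, u) = -2 + ((6 + u)*(u + 5/2))/2 = -2 + ((6 + u)*(5/2 + u))/2 = -2 + (6 + u)*(5/2 + u)/2)
-4086 + m(50, -31) = -4086 + (11/2 + (½)*(-31)² + (17/4)*(-31)) = -4086 + (11/2 + (½)*961 - 527/4) = -4086 + (11/2 + 961/2 - 527/4) = -4086 + 1417/4 = -14927/4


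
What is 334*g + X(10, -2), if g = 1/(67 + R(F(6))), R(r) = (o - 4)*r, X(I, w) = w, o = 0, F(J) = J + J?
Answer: 296/19 ≈ 15.579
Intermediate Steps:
F(J) = 2*J
R(r) = -4*r (R(r) = (0 - 4)*r = -4*r)
g = 1/19 (g = 1/(67 - 8*6) = 1/(67 - 4*12) = 1/(67 - 48) = 1/19 ≈ 0.052632)
334*g + X(10, -2) = 334*(1/19) - 2 = 334/19 - 2 = 296/19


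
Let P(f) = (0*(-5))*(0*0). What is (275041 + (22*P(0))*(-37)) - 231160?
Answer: 43881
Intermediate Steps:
P(f) = 0 (P(f) = 0*0 = 0)
(275041 + (22*P(0))*(-37)) - 231160 = (275041 + (22*0)*(-37)) - 231160 = (275041 + 0*(-37)) - 231160 = (275041 + 0) - 231160 = 275041 - 231160 = 43881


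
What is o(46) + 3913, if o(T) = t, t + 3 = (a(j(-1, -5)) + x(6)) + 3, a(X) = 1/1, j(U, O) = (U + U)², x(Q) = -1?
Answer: 3913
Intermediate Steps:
j(U, O) = 4*U² (j(U, O) = (2*U)² = 4*U²)
a(X) = 1
t = 0 (t = -3 + ((1 - 1) + 3) = -3 + (0 + 3) = -3 + 3 = 0)
o(T) = 0
o(46) + 3913 = 0 + 3913 = 3913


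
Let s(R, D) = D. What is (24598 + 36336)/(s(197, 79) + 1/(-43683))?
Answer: 1330889961/1725478 ≈ 771.32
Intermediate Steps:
(24598 + 36336)/(s(197, 79) + 1/(-43683)) = (24598 + 36336)/(79 + 1/(-43683)) = 60934/(79 - 1/43683) = 60934/(3450956/43683) = 60934*(43683/3450956) = 1330889961/1725478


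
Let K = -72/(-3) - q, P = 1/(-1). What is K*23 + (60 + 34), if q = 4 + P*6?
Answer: 692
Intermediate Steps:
P = -1 (P = 1*(-1) = -1)
q = -2 (q = 4 - 1*6 = 4 - 6 = -2)
K = 26 (K = -72/(-3) - 1*(-2) = -72*(-⅓) + 2 = 24 + 2 = 26)
K*23 + (60 + 34) = 26*23 + (60 + 34) = 598 + 94 = 692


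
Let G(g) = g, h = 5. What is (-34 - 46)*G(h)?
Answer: -400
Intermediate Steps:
(-34 - 46)*G(h) = (-34 - 46)*5 = -80*5 = -400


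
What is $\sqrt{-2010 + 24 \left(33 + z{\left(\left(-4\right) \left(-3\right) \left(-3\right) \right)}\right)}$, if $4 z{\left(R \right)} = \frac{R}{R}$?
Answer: $2 i \sqrt{303} \approx 34.814 i$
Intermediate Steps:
$z{\left(R \right)} = \frac{1}{4}$ ($z{\left(R \right)} = \frac{R \frac{1}{R}}{4} = \frac{1}{4} \cdot 1 = \frac{1}{4}$)
$\sqrt{-2010 + 24 \left(33 + z{\left(\left(-4\right) \left(-3\right) \left(-3\right) \right)}\right)} = \sqrt{-2010 + 24 \left(33 + \frac{1}{4}\right)} = \sqrt{-2010 + 24 \cdot \frac{133}{4}} = \sqrt{-2010 + 798} = \sqrt{-1212} = 2 i \sqrt{303}$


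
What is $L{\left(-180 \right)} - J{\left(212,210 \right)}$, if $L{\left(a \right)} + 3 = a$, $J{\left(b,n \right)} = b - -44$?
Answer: $-439$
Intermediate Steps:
$J{\left(b,n \right)} = 44 + b$ ($J{\left(b,n \right)} = b + 44 = 44 + b$)
$L{\left(a \right)} = -3 + a$
$L{\left(-180 \right)} - J{\left(212,210 \right)} = \left(-3 - 180\right) - \left(44 + 212\right) = -183 - 256 = -439$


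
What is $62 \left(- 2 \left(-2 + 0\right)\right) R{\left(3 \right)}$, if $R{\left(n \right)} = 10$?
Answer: $2480$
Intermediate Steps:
$62 \left(- 2 \left(-2 + 0\right)\right) R{\left(3 \right)} = 62 \left(- 2 \left(-2 + 0\right)\right) 10 = 62 \left(\left(-2\right) \left(-2\right)\right) 10 = 62 \cdot 4 \cdot 10 = 248 \cdot 10 = 2480$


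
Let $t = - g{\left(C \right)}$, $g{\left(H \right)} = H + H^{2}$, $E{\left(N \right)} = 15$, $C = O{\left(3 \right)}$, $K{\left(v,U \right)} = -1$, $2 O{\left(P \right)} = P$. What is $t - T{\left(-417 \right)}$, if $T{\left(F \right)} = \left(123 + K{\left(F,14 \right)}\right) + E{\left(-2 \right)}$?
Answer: $- \frac{563}{4} \approx -140.75$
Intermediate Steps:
$O{\left(P \right)} = \frac{P}{2}$
$C = \frac{3}{2}$ ($C = \frac{1}{2} \cdot 3 = \frac{3}{2} \approx 1.5$)
$T{\left(F \right)} = 137$ ($T{\left(F \right)} = \left(123 - 1\right) + 15 = 122 + 15 = 137$)
$t = - \frac{15}{4}$ ($t = - \frac{3 \left(1 + \frac{3}{2}\right)}{2} = - \frac{3 \cdot 5}{2 \cdot 2} = \left(-1\right) \frac{15}{4} = - \frac{15}{4} \approx -3.75$)
$t - T{\left(-417 \right)} = - \frac{15}{4} - 137 = - \frac{563}{4}$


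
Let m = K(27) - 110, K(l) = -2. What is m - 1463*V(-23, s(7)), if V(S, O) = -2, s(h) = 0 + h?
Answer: 2814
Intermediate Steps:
s(h) = h
m = -112 (m = -2 - 110 = -112)
m - 1463*V(-23, s(7)) = -112 - 1463*(-2) = -112 + 2926 = 2814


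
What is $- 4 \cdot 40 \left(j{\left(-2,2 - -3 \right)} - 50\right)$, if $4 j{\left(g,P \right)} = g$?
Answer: $8080$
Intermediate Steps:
$j{\left(g,P \right)} = \frac{g}{4}$
$- 4 \cdot 40 \left(j{\left(-2,2 - -3 \right)} - 50\right) = - 4 \cdot 40 \left(\frac{1}{4} \left(-2\right) - 50\right) = - 4 \cdot 40 \left(- \frac{1}{2} - 50\right) = - 4 \cdot 40 \left(- \frac{101}{2}\right) = \left(-4\right) \left(-2020\right) = 8080$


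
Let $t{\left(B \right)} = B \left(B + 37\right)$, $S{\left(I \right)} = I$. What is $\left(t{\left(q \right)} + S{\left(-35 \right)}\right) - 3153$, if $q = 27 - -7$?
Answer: $-774$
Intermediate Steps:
$q = 34$ ($q = 27 + 7 = 34$)
$t{\left(B \right)} = B \left(37 + B\right)$
$\left(t{\left(q \right)} + S{\left(-35 \right)}\right) - 3153 = \left(34 \left(37 + 34\right) - 35\right) - 3153 = \left(34 \cdot 71 - 35\right) - 3153 = \left(2414 - 35\right) - 3153 = 2379 - 3153 = -774$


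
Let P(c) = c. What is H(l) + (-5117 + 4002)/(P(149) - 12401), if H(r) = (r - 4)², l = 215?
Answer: 545472407/12252 ≈ 44521.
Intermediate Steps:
H(r) = (-4 + r)²
H(l) + (-5117 + 4002)/(P(149) - 12401) = (-4 + 215)² + (-5117 + 4002)/(149 - 12401) = 211² - 1115/(-12252) = 44521 - 1115*(-1/12252) = 44521 + 1115/12252 = 545472407/12252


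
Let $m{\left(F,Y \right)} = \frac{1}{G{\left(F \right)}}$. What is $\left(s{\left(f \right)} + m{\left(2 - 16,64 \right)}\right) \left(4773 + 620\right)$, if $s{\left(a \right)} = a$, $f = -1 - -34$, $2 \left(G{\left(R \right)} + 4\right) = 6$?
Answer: $172576$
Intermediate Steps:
$G{\left(R \right)} = -1$ ($G{\left(R \right)} = -4 + \frac{1}{2} \cdot 6 = -4 + 3 = -1$)
$f = 33$ ($f = -1 + 34 = 33$)
$m{\left(F,Y \right)} = -1$ ($m{\left(F,Y \right)} = \frac{1}{-1} = -1$)
$\left(s{\left(f \right)} + m{\left(2 - 16,64 \right)}\right) \left(4773 + 620\right) = \left(33 - 1\right) \left(4773 + 620\right) = 32 \cdot 5393 = 172576$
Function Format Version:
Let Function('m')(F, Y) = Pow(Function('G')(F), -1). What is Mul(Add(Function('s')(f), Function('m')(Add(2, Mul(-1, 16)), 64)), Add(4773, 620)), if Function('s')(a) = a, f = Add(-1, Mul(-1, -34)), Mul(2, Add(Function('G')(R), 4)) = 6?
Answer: 172576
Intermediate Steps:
Function('G')(R) = -1 (Function('G')(R) = Add(-4, Mul(Rational(1, 2), 6)) = Add(-4, 3) = -1)
f = 33 (f = Add(-1, 34) = 33)
Function('m')(F, Y) = -1 (Function('m')(F, Y) = Pow(-1, -1) = -1)
Mul(Add(Function('s')(f), Function('m')(Add(2, Mul(-1, 16)), 64)), Add(4773, 620)) = Mul(Add(33, -1), Add(4773, 620)) = Mul(32, 5393) = 172576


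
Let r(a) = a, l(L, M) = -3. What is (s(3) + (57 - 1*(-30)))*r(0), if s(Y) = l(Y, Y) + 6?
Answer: 0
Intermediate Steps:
s(Y) = 3 (s(Y) = -3 + 6 = 3)
(s(3) + (57 - 1*(-30)))*r(0) = (3 + (57 - 1*(-30)))*0 = (3 + (57 + 30))*0 = (3 + 87)*0 = 90*0 = 0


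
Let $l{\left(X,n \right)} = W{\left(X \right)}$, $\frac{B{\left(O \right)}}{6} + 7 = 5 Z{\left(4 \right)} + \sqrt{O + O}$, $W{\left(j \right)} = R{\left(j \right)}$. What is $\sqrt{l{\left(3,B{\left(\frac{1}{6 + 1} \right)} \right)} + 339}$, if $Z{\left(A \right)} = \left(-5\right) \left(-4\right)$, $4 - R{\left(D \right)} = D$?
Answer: $2 \sqrt{85} \approx 18.439$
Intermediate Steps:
$R{\left(D \right)} = 4 - D$
$W{\left(j \right)} = 4 - j$
$Z{\left(A \right)} = 20$
$B{\left(O \right)} = 558 + 6 \sqrt{2} \sqrt{O}$ ($B{\left(O \right)} = -42 + 6 \left(5 \cdot 20 + \sqrt{O + O}\right) = -42 + 6 \left(100 + \sqrt{2 O}\right) = -42 + 6 \left(100 + \sqrt{2} \sqrt{O}\right) = -42 + \left(600 + 6 \sqrt{2} \sqrt{O}\right) = 558 + 6 \sqrt{2} \sqrt{O}$)
$l{\left(X,n \right)} = 4 - X$
$\sqrt{l{\left(3,B{\left(\frac{1}{6 + 1} \right)} \right)} + 339} = \sqrt{\left(4 - 3\right) + 339} = \sqrt{1 + 339} = \sqrt{340} = 2 \sqrt{85}$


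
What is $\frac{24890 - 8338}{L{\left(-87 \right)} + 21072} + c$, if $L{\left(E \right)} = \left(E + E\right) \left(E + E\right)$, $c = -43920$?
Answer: $- \frac{563796902}{12837} \approx -43920.0$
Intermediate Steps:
$L{\left(E \right)} = 4 E^{2}$ ($L{\left(E \right)} = 2 E 2 E = 4 E^{2}$)
$\frac{24890 - 8338}{L{\left(-87 \right)} + 21072} + c = \frac{24890 - 8338}{4 \left(-87\right)^{2} + 21072} - 43920 = \frac{16552}{4 \cdot 7569 + 21072} - 43920 = \frac{16552}{30276 + 21072} - 43920 = \frac{16552}{51348} - 43920 = 16552 \cdot \frac{1}{51348} - 43920 = \frac{4138}{12837} - 43920 = - \frac{563796902}{12837}$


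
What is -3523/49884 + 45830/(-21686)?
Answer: -1181291749/540892212 ≈ -2.1840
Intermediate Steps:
-3523/49884 + 45830/(-21686) = -3523*1/49884 + 45830*(-1/21686) = -3523/49884 - 22915/10843 = -1181291749/540892212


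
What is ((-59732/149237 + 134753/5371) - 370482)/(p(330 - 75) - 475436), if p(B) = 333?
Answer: 296940771705925/380819725173481 ≈ 0.77974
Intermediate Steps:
((-59732/149237 + 134753/5371) - 370482)/(p(330 - 75) - 475436) = ((-59732/149237 + 134753/5371) - 370482)/(333 - 475436) = ((-59732*1/149237 + 134753*(1/5371)) - 370482)/(-475103) = ((-59732/149237 + 134753/5371) - 370482)*(-1/475103) = (19789312889/801551927 - 370482)*(-1/475103) = -296940771705925/801551927*(-1/475103) = 296940771705925/380819725173481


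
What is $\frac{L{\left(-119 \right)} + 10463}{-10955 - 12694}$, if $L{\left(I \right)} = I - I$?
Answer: $- \frac{10463}{23649} \approx -0.44243$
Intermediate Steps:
$L{\left(I \right)} = 0$
$\frac{L{\left(-119 \right)} + 10463}{-10955 - 12694} = \frac{0 + 10463}{-10955 - 12694} = \frac{10463}{-23649} = 10463 \left(- \frac{1}{23649}\right) = - \frac{10463}{23649}$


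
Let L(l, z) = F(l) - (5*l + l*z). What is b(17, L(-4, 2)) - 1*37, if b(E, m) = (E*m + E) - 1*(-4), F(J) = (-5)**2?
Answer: 885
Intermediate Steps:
F(J) = 25
L(l, z) = 25 - 5*l - l*z (L(l, z) = 25 - (5*l + l*z) = 25 + (-5*l - l*z) = 25 - 5*l - l*z)
b(E, m) = 4 + E + E*m (b(E, m) = (E + E*m) + 4 = 4 + E + E*m)
b(17, L(-4, 2)) - 1*37 = (4 + 17 + 17*(25 - 5*(-4) - 1*(-4)*2)) - 1*37 = (4 + 17 + 17*(25 + 20 + 8)) - 37 = (4 + 17 + 17*53) - 37 = (4 + 17 + 901) - 37 = 922 - 37 = 885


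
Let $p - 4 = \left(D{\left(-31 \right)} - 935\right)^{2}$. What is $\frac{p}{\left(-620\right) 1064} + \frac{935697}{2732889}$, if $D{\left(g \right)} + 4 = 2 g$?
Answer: $- \frac{141407189699}{120188814368} \approx -1.1765$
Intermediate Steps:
$D{\left(g \right)} = -4 + 2 g$
$p = 1002005$ ($p = 4 + \left(\left(-4 + 2 \left(-31\right)\right) - 935\right)^{2} = 4 + \left(\left(-4 - 62\right) - 935\right)^{2} = 4 + \left(-66 - 935\right)^{2} = 4 + \left(-1001\right)^{2} = 4 + 1002001 = 1002005$)
$\frac{p}{\left(-620\right) 1064} + \frac{935697}{2732889} = \frac{1002005}{\left(-620\right) 1064} + \frac{935697}{2732889} = \frac{1002005}{-659680} + 935697 \cdot \frac{1}{2732889} = 1002005 \left(- \frac{1}{659680}\right) + \frac{311899}{910963} = - \frac{200401}{131936} + \frac{311899}{910963} = - \frac{141407189699}{120188814368}$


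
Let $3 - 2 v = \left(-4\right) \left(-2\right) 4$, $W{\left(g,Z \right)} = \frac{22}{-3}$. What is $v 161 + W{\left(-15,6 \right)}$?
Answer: $- \frac{14051}{6} \approx -2341.8$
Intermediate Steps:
$W{\left(g,Z \right)} = - \frac{22}{3}$ ($W{\left(g,Z \right)} = 22 \left(- \frac{1}{3}\right) = - \frac{22}{3}$)
$v = - \frac{29}{2}$ ($v = \frac{3}{2} - \frac{\left(-4\right) \left(-2\right) 4}{2} = \frac{3}{2} - \frac{8 \cdot 4}{2} = \frac{3}{2} - 16 = - \frac{29}{2} \approx -14.5$)
$v 161 + W{\left(-15,6 \right)} = \left(- \frac{29}{2}\right) 161 - \frac{22}{3} = - \frac{4669}{2} - \frac{22}{3} = - \frac{14051}{6}$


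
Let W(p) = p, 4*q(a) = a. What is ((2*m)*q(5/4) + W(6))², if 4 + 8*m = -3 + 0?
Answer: 121801/4096 ≈ 29.737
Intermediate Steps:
q(a) = a/4
m = -7/8 (m = -½ + (-3 + 0)/8 = -½ + (⅛)*(-3) = -½ - 3/8 = -7/8 ≈ -0.87500)
((2*m)*q(5/4) + W(6))² = ((2*(-7/8))*((5/4)/4) + 6)² = (-7*5*(¼)/16 + 6)² = (-7*5/(16*4) + 6)² = (-7/4*5/16 + 6)² = (-35/64 + 6)² = (349/64)² = 121801/4096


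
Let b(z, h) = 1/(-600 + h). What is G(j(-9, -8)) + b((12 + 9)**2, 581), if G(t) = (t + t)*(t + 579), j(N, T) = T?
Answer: -173585/19 ≈ -9136.0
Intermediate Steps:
G(t) = 2*t*(579 + t) (G(t) = (2*t)*(579 + t) = 2*t*(579 + t))
G(j(-9, -8)) + b((12 + 9)**2, 581) = 2*(-8)*(579 - 8) + 1/(-600 + 581) = 2*(-8)*571 + 1/(-19) = -9136 - 1/19 = -173585/19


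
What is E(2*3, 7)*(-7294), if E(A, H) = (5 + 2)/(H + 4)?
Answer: -51058/11 ≈ -4641.6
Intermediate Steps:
E(A, H) = 7/(4 + H)
E(2*3, 7)*(-7294) = (7/(4 + 7))*(-7294) = (7/11)*(-7294) = -51058/11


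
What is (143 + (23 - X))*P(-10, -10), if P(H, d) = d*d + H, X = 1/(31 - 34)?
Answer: 14970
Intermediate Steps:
X = -⅓ (X = 1/(-3) = -⅓ ≈ -0.33333)
P(H, d) = H + d² (P(H, d) = d² + H = H + d²)
(143 + (23 - X))*P(-10, -10) = (143 + (23 - 1*(-⅓)))*(-10 + (-10)²) = (143 + (23 + ⅓))*(-10 + 100) = (143 + 70/3)*90 = (499/3)*90 = 14970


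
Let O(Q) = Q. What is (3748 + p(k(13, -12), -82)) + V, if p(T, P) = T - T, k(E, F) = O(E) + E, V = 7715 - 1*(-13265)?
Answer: 24728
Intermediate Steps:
V = 20980 (V = 7715 + 13265 = 20980)
k(E, F) = 2*E (k(E, F) = E + E = 2*E)
p(T, P) = 0
(3748 + p(k(13, -12), -82)) + V = (3748 + 0) + 20980 = 3748 + 20980 = 24728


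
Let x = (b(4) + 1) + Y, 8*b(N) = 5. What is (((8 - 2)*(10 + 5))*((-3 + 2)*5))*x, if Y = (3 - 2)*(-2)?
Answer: 675/4 ≈ 168.75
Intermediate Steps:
b(N) = 5/8 (b(N) = (⅛)*5 = 5/8)
Y = -2 (Y = 1*(-2) = -2)
x = -3/8 (x = (5/8 + 1) - 2 = 13/8 - 2 = -3/8 ≈ -0.37500)
(((8 - 2)*(10 + 5))*((-3 + 2)*5))*x = (((8 - 2)*(10 + 5))*((-3 + 2)*5))*(-3/8) = ((6*15)*(-1*5))*(-3/8) = (90*(-5))*(-3/8) = -450*(-3/8) = 675/4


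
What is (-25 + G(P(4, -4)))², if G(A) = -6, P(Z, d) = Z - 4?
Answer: 961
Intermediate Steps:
P(Z, d) = -4 + Z
(-25 + G(P(4, -4)))² = (-25 - 6)² = (-31)² = 961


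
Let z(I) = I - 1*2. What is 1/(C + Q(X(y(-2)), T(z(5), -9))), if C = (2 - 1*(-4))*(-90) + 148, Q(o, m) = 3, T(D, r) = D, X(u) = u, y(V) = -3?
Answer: -1/389 ≈ -0.0025707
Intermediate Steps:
z(I) = -2 + I (z(I) = I - 2 = -2 + I)
C = -392 (C = (2 + 4)*(-90) + 148 = 6*(-90) + 148 = -540 + 148 = -392)
1/(C + Q(X(y(-2)), T(z(5), -9))) = 1/(-392 + 3) = 1/(-389) = -1/389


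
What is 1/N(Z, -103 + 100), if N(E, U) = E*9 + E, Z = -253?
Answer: -1/2530 ≈ -0.00039526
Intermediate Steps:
N(E, U) = 10*E (N(E, U) = 9*E + E = 10*E)
1/N(Z, -103 + 100) = 1/(10*(-253)) = 1/(-2530) = -1/2530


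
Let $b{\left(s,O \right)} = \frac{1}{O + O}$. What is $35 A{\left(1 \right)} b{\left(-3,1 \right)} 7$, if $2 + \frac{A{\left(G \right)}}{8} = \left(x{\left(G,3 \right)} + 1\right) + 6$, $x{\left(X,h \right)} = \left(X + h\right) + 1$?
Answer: $9800$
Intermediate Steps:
$x{\left(X,h \right)} = 1 + X + h$
$b{\left(s,O \right)} = \frac{1}{2 O}$
$A{\left(G \right)} = 72 + 8 G$ ($A{\left(G \right)} = -16 + 8 \left(\left(\left(1 + G + 3\right) + 1\right) + 6\right) = -16 + 8 \left(\left(\left(4 + G\right) + 1\right) + 6\right) = -16 + 8 \left(\left(5 + G\right) + 6\right) = -16 + 8 \left(11 + G\right) = -16 + \left(88 + 8 G\right) = 72 + 8 G$)
$35 A{\left(1 \right)} b{\left(-3,1 \right)} 7 = 35 \left(72 + 8 \cdot 1\right) \frac{1}{2 \cdot 1} \cdot 7 = 35 \left(72 + 8\right) \frac{1}{2} \cdot 1 \cdot 7 = 35 \cdot 80 \cdot \frac{1}{2} \cdot 7 = 35 \cdot 40 \cdot 7 = 35 \cdot 280 = 9800$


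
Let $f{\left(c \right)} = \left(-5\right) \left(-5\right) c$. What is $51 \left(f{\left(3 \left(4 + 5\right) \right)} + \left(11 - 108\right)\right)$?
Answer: $29478$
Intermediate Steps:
$f{\left(c \right)} = 25 c$
$51 \left(f{\left(3 \left(4 + 5\right) \right)} + \left(11 - 108\right)\right) = 51 \left(25 \cdot 3 \left(4 + 5\right) + \left(11 - 108\right)\right) = 51 \left(25 \cdot 3 \cdot 9 + \left(11 - 108\right)\right) = 51 \left(25 \cdot 27 - 97\right) = 51 \left(675 - 97\right) = 51 \cdot 578 = 29478$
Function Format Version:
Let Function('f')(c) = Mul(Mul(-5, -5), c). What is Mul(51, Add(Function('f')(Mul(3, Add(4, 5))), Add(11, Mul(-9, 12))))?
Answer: 29478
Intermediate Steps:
Function('f')(c) = Mul(25, c)
Mul(51, Add(Function('f')(Mul(3, Add(4, 5))), Add(11, Mul(-9, 12)))) = Mul(51, Add(Mul(25, Mul(3, Add(4, 5))), Add(11, Mul(-9, 12)))) = Mul(51, Add(Mul(25, Mul(3, 9)), Add(11, -108))) = Mul(51, Add(Mul(25, 27), -97)) = Mul(51, Add(675, -97)) = Mul(51, 578) = 29478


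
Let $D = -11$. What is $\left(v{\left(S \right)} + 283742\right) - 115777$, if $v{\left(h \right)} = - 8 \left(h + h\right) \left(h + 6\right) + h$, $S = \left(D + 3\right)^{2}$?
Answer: $96349$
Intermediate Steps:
$S = 64$ ($S = \left(-11 + 3\right)^{2} = \left(-8\right)^{2} = 64$)
$v{\left(h \right)} = h - 16 h \left(6 + h\right)$ ($v{\left(h \right)} = - 8 \cdot 2 h \left(6 + h\right) + h = - 16 h \left(6 + h\right) + h = h - 16 h \left(6 + h\right)$)
$\left(v{\left(S \right)} + 283742\right) - 115777 = \left(\left(-1\right) 64 \left(95 + 16 \cdot 64\right) + 283742\right) - 115777 = \left(\left(-1\right) 64 \left(95 + 1024\right) + 283742\right) - 115777 = \left(\left(-1\right) 64 \cdot 1119 + 283742\right) - 115777 = \left(-71616 + 283742\right) - 115777 = 212126 - 115777 = 96349$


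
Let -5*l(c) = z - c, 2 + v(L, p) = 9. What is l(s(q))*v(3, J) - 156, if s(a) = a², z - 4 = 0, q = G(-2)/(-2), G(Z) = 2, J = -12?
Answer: -801/5 ≈ -160.20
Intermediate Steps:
v(L, p) = 7 (v(L, p) = -2 + 9 = 7)
q = -1 (q = 2/(-2) = 2*(-½) = -1)
z = 4 (z = 4 + 0 = 4)
l(c) = -⅘ + c/5 (l(c) = -(4 - c)/5 = -⅘ + c/5)
l(s(q))*v(3, J) - 156 = (-⅘ + (⅕)*(-1)²)*7 - 156 = (-⅘ + (⅕)*1)*7 - 156 = (-⅘ + ⅕)*7 - 156 = -⅗*7 - 156 = -21/5 - 156 = -801/5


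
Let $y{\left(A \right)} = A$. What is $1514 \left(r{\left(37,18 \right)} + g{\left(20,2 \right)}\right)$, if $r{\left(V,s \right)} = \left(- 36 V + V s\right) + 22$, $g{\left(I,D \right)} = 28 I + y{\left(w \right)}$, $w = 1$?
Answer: $-125662$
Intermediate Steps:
$g{\left(I,D \right)} = 1 + 28 I$ ($g{\left(I,D \right)} = 28 I + 1 = 1 + 28 I$)
$r{\left(V,s \right)} = 22 - 36 V + V s$
$1514 \left(r{\left(37,18 \right)} + g{\left(20,2 \right)}\right) = 1514 \left(\left(22 - 1332 + 37 \cdot 18\right) + \left(1 + 28 \cdot 20\right)\right) = 1514 \left(\left(22 - 1332 + 666\right) + \left(1 + 560\right)\right) = 1514 \left(-644 + 561\right) = 1514 \left(-83\right) = -125662$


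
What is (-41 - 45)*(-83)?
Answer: 7138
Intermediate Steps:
(-41 - 45)*(-83) = -86*(-83) = 7138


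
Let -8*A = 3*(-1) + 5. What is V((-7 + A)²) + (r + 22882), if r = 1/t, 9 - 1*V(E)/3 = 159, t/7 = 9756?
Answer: 1531926145/68292 ≈ 22432.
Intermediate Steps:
t = 68292 (t = 7*9756 = 68292)
A = -¼ (A = -(3*(-1) + 5)/8 = -(-3 + 5)/8 = -⅛*2 = -¼ ≈ -0.25000)
V(E) = -450 (V(E) = 27 - 3*159 = 27 - 477 = -450)
r = 1/68292 ≈ 1.4643e-5
V((-7 + A)²) + (r + 22882) = -450 + (1/68292 + 22882) = -450 + 1562657545/68292 = 1531926145/68292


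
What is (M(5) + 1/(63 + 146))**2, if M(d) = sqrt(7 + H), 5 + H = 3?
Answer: 218406/43681 + 2*sqrt(5)/209 ≈ 5.0214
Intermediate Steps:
H = -2 (H = -5 + 3 = -2)
M(d) = sqrt(5) (M(d) = sqrt(7 - 2) = sqrt(5))
(M(5) + 1/(63 + 146))**2 = (sqrt(5) + 1/(63 + 146))**2 = (sqrt(5) + 1/209)**2 = (1/209 + sqrt(5))**2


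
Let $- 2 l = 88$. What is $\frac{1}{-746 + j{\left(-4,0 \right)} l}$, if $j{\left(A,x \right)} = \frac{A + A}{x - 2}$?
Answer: $- \frac{1}{922} \approx -0.0010846$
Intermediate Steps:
$l = -44$ ($l = \left(- \frac{1}{2}\right) 88 = -44$)
$j{\left(A,x \right)} = \frac{2 A}{-2 + x}$
$\frac{1}{-746 + j{\left(-4,0 \right)} l} = \frac{1}{-746 + 2 \left(-4\right) \frac{1}{-2 + 0} \left(-44\right)} = \frac{1}{-746 + 2 \left(-4\right) \frac{1}{-2} \left(-44\right)} = \frac{1}{-746 + 2 \left(-4\right) \left(- \frac{1}{2}\right) \left(-44\right)} = \frac{1}{-746 + 4 \left(-44\right)} = \frac{1}{-746 - 176} = \frac{1}{-922} = - \frac{1}{922}$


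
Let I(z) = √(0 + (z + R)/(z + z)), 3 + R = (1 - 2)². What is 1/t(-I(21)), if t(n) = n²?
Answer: 42/19 ≈ 2.2105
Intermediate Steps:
R = -2 (R = -3 + (1 - 2)² = -3 + (-1)² = -3 + 1 = -2)
I(z) = √2*√((-2 + z)/z)/2 (I(z) = √(0 + (z - 2)/(z + z)) = √(0 + (-2 + z)/((2*z))) = √(0 + (-2 + z)*(1/(2*z))) = √(0 + (-2 + z)/(2*z)) = √((-2 + z)/(2*z)) = √2*√((-2 + z)/z)/2)
1/t(-I(21)) = 1/((-√2*√((-2 + 21)/21)/2)²) = 1/((-√2*√((1/21)*19)/2)²) = 1/((-√2*√(19/21)/2)²) = 1/((-√2*√399/21/2)²) = 1/((-√798/42)²) = 1/(19/42) = 42/19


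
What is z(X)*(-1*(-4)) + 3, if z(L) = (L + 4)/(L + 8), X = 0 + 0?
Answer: 5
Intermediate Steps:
X = 0
z(L) = (4 + L)/(8 + L)
z(X)*(-1*(-4)) + 3 = ((4 + 0)/(8 + 0))*(-1*(-4)) + 3 = (4/8)*4 + 3 = ((⅛)*4)*4 + 3 = (½)*4 + 3 = 2 + 3 = 5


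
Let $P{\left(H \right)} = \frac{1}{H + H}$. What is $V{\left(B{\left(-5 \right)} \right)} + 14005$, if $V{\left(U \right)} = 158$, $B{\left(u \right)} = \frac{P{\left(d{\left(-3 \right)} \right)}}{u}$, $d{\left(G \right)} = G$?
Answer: $14163$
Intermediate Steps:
$P{\left(H \right)} = \frac{1}{2 H}$
$B{\left(u \right)} = - \frac{1}{6 u}$ ($B{\left(u \right)} = \frac{\frac{1}{2} \frac{1}{-3}}{u} = \frac{\frac{1}{2} \left(- \frac{1}{3}\right)}{u} = - \frac{1}{6 u}$)
$V{\left(B{\left(-5 \right)} \right)} + 14005 = 158 + 14005 = 14163$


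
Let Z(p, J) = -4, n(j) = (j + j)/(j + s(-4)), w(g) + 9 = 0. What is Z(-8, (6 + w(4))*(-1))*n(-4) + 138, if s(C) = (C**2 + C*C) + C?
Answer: 418/3 ≈ 139.33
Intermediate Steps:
w(g) = -9 (w(g) = -9 + 0 = -9)
s(C) = C + 2*C**2 (s(C) = (C**2 + C**2) + C = 2*C**2 + C = C + 2*C**2)
n(j) = 2*j/(28 + j) (n(j) = (j + j)/(j - 4*(1 + 2*(-4))) = (2*j)/(j - 4*(1 - 8)) = (2*j)/(j - 4*(-7)) = (2*j)/(j + 28) = (2*j)/(28 + j) = 2*j/(28 + j))
Z(-8, (6 + w(4))*(-1))*n(-4) + 138 = -8*(-4)/(28 - 4) + 138 = -8*(-4)/24 + 138 = -4*(-1/3) + 138 = 4/3 + 138 = 418/3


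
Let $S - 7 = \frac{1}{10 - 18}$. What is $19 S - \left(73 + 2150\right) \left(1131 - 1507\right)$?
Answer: $\frac{6687829}{8} \approx 8.3598 \cdot 10^{5}$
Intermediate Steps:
$S = \frac{55}{8}$ ($S = 7 + \frac{1}{10 - 18} = 7 + \frac{1}{-8} = 7 - \frac{1}{8} = \frac{55}{8} \approx 6.875$)
$19 S - \left(73 + 2150\right) \left(1131 - 1507\right) = 19 \cdot \frac{55}{8} - \left(73 + 2150\right) \left(1131 - 1507\right) = \frac{1045}{8} - 2223 \left(-376\right) = \frac{1045}{8} - -835848 = \frac{1045}{8} + 835848 = \frac{6687829}{8}$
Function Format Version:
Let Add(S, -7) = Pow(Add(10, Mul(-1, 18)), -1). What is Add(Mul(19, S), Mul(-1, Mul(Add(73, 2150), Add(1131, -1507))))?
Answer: Rational(6687829, 8) ≈ 8.3598e+5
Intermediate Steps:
S = Rational(55, 8) (S = Add(7, Pow(Add(10, Mul(-1, 18)), -1)) = Add(7, Pow(Add(10, -18), -1)) = Add(7, Pow(-8, -1)) = Add(7, Rational(-1, 8)) = Rational(55, 8) ≈ 6.8750)
Add(Mul(19, S), Mul(-1, Mul(Add(73, 2150), Add(1131, -1507)))) = Add(Mul(19, Rational(55, 8)), Mul(-1, Mul(Add(73, 2150), Add(1131, -1507)))) = Add(Rational(1045, 8), Mul(-1, Mul(2223, -376))) = Add(Rational(1045, 8), Mul(-1, -835848)) = Add(Rational(1045, 8), 835848) = Rational(6687829, 8)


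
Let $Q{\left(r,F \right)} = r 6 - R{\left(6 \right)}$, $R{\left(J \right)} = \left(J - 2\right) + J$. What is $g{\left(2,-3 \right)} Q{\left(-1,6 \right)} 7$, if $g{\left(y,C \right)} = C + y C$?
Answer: $1008$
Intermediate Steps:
$R{\left(J \right)} = -2 + 2 J$ ($R{\left(J \right)} = \left(-2 + J\right) + J = -2 + 2 J$)
$g{\left(y,C \right)} = C + C y$
$Q{\left(r,F \right)} = -10 + 6 r$ ($Q{\left(r,F \right)} = r 6 - \left(-2 + 2 \cdot 6\right) = 6 r - \left(-2 + 12\right) = 6 r - 10 = -10 + 6 r$)
$g{\left(2,-3 \right)} Q{\left(-1,6 \right)} 7 = - 3 \left(1 + 2\right) \left(-10 + 6 \left(-1\right)\right) 7 = \left(-3\right) 3 \left(-10 - 6\right) 7 = \left(-9\right) \left(-16\right) 7 = 144 \cdot 7 = 1008$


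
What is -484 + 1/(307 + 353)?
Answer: -319439/660 ≈ -484.00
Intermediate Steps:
-484 + 1/(307 + 353) = -484 + 1/660 = -319439/660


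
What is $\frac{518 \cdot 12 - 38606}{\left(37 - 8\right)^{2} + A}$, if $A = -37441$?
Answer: $\frac{3239}{3660} \approx 0.88497$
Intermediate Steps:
$\frac{518 \cdot 12 - 38606}{\left(37 - 8\right)^{2} + A} = \frac{518 \cdot 12 - 38606}{\left(37 - 8\right)^{2} - 37441} = \frac{6216 - 38606}{29^{2} - 37441} = - \frac{32390}{841 - 37441} = - \frac{32390}{-36600} = \left(-32390\right) \left(- \frac{1}{36600}\right) = \frac{3239}{3660}$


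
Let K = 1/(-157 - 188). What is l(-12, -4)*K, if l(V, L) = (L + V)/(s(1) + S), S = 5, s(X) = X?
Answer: 8/1035 ≈ 0.0077295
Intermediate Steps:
K = -1/345 (K = 1/(-345) = -1/345 ≈ -0.0028986)
l(V, L) = L/6 + V/6 (l(V, L) = (L + V)/(1 + 5) = (L + V)/6 = (L + V)*(⅙) = L/6 + V/6)
l(-12, -4)*K = ((⅙)*(-4) + (⅙)*(-12))*(-1/345) = (-⅔ - 2)*(-1/345) = -8/3*(-1/345) = 8/1035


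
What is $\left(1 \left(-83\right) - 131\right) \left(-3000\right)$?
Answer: $642000$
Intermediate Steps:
$\left(1 \left(-83\right) - 131\right) \left(-3000\right) = \left(-83 - 131\right) \left(-3000\right) = \left(-214\right) \left(-3000\right) = 642000$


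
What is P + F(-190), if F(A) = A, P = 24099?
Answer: 23909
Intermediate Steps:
P + F(-190) = 24099 - 190 = 23909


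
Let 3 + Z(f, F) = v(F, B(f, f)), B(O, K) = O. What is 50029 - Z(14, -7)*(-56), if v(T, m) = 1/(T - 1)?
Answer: 49854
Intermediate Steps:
v(T, m) = 1/(-1 + T)
Z(f, F) = -3 + 1/(-1 + F)
50029 - Z(14, -7)*(-56) = 50029 - (4 - 3*(-7))/(-1 - 7)*(-56) = 50029 - (4 + 21)/(-8)*(-56) = 50029 - (-1/8*25)*(-56) = 50029 - (-25)*(-56)/8 = 50029 - 1*175 = 50029 - 175 = 49854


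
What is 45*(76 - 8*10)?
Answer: -180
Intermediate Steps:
45*(76 - 8*10) = 45*(76 - 80) = 45*(-4) = -180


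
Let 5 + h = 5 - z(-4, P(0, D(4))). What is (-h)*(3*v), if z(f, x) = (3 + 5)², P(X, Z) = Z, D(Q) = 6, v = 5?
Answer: 960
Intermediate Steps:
z(f, x) = 64 (z(f, x) = 8² = 64)
h = -64 (h = -5 + (5 - 1*64) = -5 + (5 - 64) = -5 - 59 = -64)
(-h)*(3*v) = (-1*(-64))*(3*5) = 64*15 = 960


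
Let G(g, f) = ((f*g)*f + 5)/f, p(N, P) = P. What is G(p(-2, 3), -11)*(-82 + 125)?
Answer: -15824/11 ≈ -1438.5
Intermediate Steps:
G(g, f) = (5 + g*f²)/f (G(g, f) = (g*f² + 5)/f = (5 + g*f²)/f)
G(p(-2, 3), -11)*(-82 + 125) = (5/(-11) - 11*3)*(-82 + 125) = (5*(-1/11) - 33)*43 = (-5/11 - 33)*43 = -368/11*43 = -15824/11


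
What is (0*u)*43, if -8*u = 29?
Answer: 0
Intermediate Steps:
u = -29/8 (u = -1/8*29 = -29/8 ≈ -3.6250)
(0*u)*43 = (0*(-29/8))*43 = 0*43 = 0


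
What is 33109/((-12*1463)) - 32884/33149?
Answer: -1674841745/581963844 ≈ -2.8779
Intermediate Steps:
33109/((-12*1463)) - 32884/33149 = 33109/(-17556) - 32884*1/33149 = 33109*(-1/17556) - 32884/33149 = -33109/17556 - 32884/33149 = -1674841745/581963844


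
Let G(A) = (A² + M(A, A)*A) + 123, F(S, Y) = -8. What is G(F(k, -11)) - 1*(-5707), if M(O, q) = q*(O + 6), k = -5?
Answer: 5766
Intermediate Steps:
M(O, q) = q*(6 + O)
G(A) = 123 + A² + A²*(6 + A) (G(A) = (A² + (A*(6 + A))*A) + 123 = (A² + A²*(6 + A)) + 123 = 123 + A² + A²*(6 + A))
G(F(k, -11)) - 1*(-5707) = (123 + (-8)³ + 7*(-8)²) - 1*(-5707) = (123 - 512 + 7*64) + 5707 = (123 - 512 + 448) + 5707 = 59 + 5707 = 5766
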